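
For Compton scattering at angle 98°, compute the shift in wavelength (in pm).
2.7640 pm

Using the Compton scattering formula:
Δλ = λ_C(1 - cos θ)

where λ_C = h/(m_e·c) ≈ 2.4263 pm is the Compton wavelength of an electron.

For θ = 98°:
cos(98°) = -0.1392
1 - cos(98°) = 1.1392

Δλ = 2.4263 × 1.1392
Δλ = 2.7640 pm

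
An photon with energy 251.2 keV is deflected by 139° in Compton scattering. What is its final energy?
134.8659 keV

First convert energy to wavelength:
λ = hc/E, with hc ≈ 1239.842 keV·pm (i.e. 1239.842 eV·nm)

For E = 251.2 keV = 251200 eV:
λ = 1239.842 keV·pm / 251.2 keV
λ = 4.9357 pm

Calculate the Compton shift:
Δλ = λ_C(1 - cos(139°)) = 2.4263 × 1.7547
Δλ = 4.2575 pm

Final wavelength:
λ' = 4.9357 + 4.2575 = 9.1931 pm

Final energy:
E' = hc/λ' = 1239.842 / 9.1931 = 134.8659 keV

(Intermediate values are shown rounded; full precision is carried through to the final answer.)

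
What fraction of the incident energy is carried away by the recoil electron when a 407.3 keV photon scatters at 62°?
0.2972 (or 29.72%)

Calculate initial and final photon energies:

Initial: E₀ = 407.3 keV → λ₀ = 3.0441 pm
Compton shift: Δλ = 1.2872 pm
Final wavelength: λ' = 4.3313 pm
Final energy: E' = 286.2532 keV

Fractional energy loss:
(E₀ - E')/E₀ = (407.3000 - 286.2532)/407.3000
= 121.0468/407.3000
= 0.2972
= 29.72%

(Intermediate values are shown rounded; full precision is carried through to the final answer.)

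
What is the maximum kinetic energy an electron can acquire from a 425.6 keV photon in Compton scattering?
265.9455 keV

Maximum energy transfer occurs at θ = 180° (backscattering).

Initial photon: E₀ = 425.6 keV → λ₀ = 2.9132 pm

Maximum Compton shift (at 180°):
Δλ_max = 2λ_C = 2 × 2.4263 = 4.8526 pm

Final wavelength:
λ' = 2.9132 + 4.8526 = 7.7658 pm

Minimum photon energy (maximum energy to electron):
E'_min = hc/λ' = 159.6545 keV

Maximum electron kinetic energy:
K_max = E₀ - E'_min = 425.6000 - 159.6545 = 265.9455 keV

(Intermediate values are shown rounded; full precision is carried through to the final answer.)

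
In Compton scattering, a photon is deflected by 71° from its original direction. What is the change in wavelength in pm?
1.6364 pm

Using the Compton scattering formula:
Δλ = λ_C(1 - cos θ)

where λ_C = h/(m_e·c) ≈ 2.4263 pm is the Compton wavelength of an electron.

For θ = 71°:
cos(71°) = 0.3256
1 - cos(71°) = 0.6744

Δλ = 2.4263 × 0.6744
Δλ = 1.6364 pm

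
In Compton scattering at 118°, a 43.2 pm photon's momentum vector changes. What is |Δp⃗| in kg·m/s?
2.5299e-23 kg·m/s

Photon momentum magnitude is p = h/λ.

Initial momentum:
p₀ = h/λ = 6.6261e-34/4.3200e-11 = 1.5338e-23 kg·m/s

After scattering:
λ' = λ + Δλ = 43.2 + 3.5654 = 46.7654 pm
p' = h/λ' = 6.6261e-34/4.6765e-11 = 1.4169e-23 kg·m/s

Momentum is a vector; the scattered photon's direction makes angle θ = 118° with the incident direction. The magnitude of the vector change Δp⃗ = p⃗₀ − p⃗' is found from the law of cosines:
|Δp⃗|² = p₀² + p'² − 2p₀p'cos θ
|Δp⃗|² = (1.5338e-23)² + (1.4169e-23)² − 2·1.5338e-23·1.4169e-23·cos(118°)
|Δp⃗| = 2.5299e-23 kg·m/s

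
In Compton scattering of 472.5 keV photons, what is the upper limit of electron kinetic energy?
306.6709 keV

Maximum energy transfer occurs at θ = 180° (backscattering).

Initial photon: E₀ = 472.5 keV → λ₀ = 2.6240 pm

Maximum Compton shift (at 180°):
Δλ_max = 2λ_C = 2 × 2.4263 = 4.8526 pm

Final wavelength:
λ' = 2.6240 + 4.8526 = 7.4766 pm

Minimum photon energy (maximum energy to electron):
E'_min = hc/λ' = 165.8291 keV

Maximum electron kinetic energy:
K_max = E₀ - E'_min = 472.5000 - 165.8291 = 306.6709 keV

(Intermediate values are shown rounded; full precision is carried through to the final answer.)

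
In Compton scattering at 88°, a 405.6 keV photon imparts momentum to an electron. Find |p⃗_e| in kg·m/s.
2.4535e-22 kg·m/s

The electron is initially at rest, so by conservation of momentum:
p⃗_e = p⃗₀ − p⃗'  (incident photon momentum minus scattered photon momentum)

Photon momentum magnitudes (p = h/λ = E/c):
λ₀ = hc/E₀ = 3.0568 pm → p₀ = h/λ₀ = 2.1676e-22 kg·m/s
Δλ = λ_C(1 − cos 88°) = 2.3416 pm
λ' = 5.3984 pm → p' = h/λ' = 1.2274e-22 kg·m/s

The scattered photon makes angle θ = 88° with the incident direction, so by the law of cosines:
|p⃗_e|² = p₀² + p'² − 2p₀p'cos θ
|p⃗_e|² = (2.1676e-22)² + (1.2274e-22)² − 2·2.1676e-22·1.2274e-22·cos(88°)
|p⃗_e| = 2.4535e-22 kg·m/s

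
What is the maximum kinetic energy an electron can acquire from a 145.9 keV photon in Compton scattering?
53.0315 keV

Maximum energy transfer occurs at θ = 180° (backscattering).

Initial photon: E₀ = 145.9 keV → λ₀ = 8.4979 pm

Maximum Compton shift (at 180°):
Δλ_max = 2λ_C = 2 × 2.4263 = 4.8526 pm

Final wavelength:
λ' = 8.4979 + 4.8526 = 13.3505 pm

Minimum photon energy (maximum energy to electron):
E'_min = hc/λ' = 92.8685 keV

Maximum electron kinetic energy:
K_max = E₀ - E'_min = 145.9000 - 92.8685 = 53.0315 keV

(Intermediate values are shown rounded; full precision is carried through to the final answer.)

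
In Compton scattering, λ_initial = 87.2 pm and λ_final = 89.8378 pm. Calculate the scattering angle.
95.00°

First find the wavelength shift:
Δλ = λ' - λ = 89.8378 - 87.2 = 2.6378 pm

Using Δλ = λ_C(1 - cos θ), with λ_C = h/(m_e·c) ≈ 2.42631024 pm:
cos θ = 1 - Δλ/λ_C
cos θ = 1 - 2.6378/2.42631024
cos θ = -0.087165

θ = arccos(-0.087165)
θ = 95.00°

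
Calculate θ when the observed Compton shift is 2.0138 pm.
80.21°

From the Compton formula Δλ = λ_C(1 - cos θ), we can solve for θ:

cos θ = 1 - Δλ/λ_C

Given:
- Δλ = 2.0138 pm
- λ_C = h/(m_e·c) ≈ 2.42631024 pm

cos θ = 1 - 2.0138/2.42631024
cos θ = 1 - 0.829985
cos θ = 0.170015

θ = arccos(0.170015)
θ = 80.21°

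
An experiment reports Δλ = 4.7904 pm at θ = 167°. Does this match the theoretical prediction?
Yes, consistent

Calculate the expected shift for θ = 167°:

Δλ_expected = λ_C(1 - cos(167°))
Δλ_expected = 2.4263 × (1 - cos(167°))
Δλ_expected = 2.4263 × 1.9744
Δλ_expected = 4.7904 pm

Given shift: 4.7904 pm
Expected shift: 4.7904 pm
Difference: 0.0000 pm

The values match. This is consistent with Compton scattering at the stated angle.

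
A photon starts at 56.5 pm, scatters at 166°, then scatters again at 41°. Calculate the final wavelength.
61.8757 pm

Apply Compton shift twice:

First scattering at θ₁ = 166°:
Δλ₁ = λ_C(1 - cos(166°))
Δλ₁ = 2.4263 × 1.9703
Δλ₁ = 4.7805 pm

After first scattering:
λ₁ = 56.5 + 4.7805 = 61.2805 pm

Second scattering at θ₂ = 41°:
Δλ₂ = λ_C(1 - cos(41°))
Δλ₂ = 2.4263 × 0.2453
Δλ₂ = 0.5952 pm

Final wavelength:
λ₂ = 61.2805 + 0.5952 = 61.8757 pm

Total shift: Δλ_total = 4.7805 + 0.5952 = 5.3757 pm

(Intermediate values are shown rounded; full precision is carried through to the final answer.)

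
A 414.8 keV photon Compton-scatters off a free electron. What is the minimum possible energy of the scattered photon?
158.1102 keV (at θ = 180°)

The scattered photon has minimum energy when its wavelength is maximum, i.e., when the Compton shift Δλ = λ_C(1 − cos θ) is maximum. This occurs at θ = 180° (backscattering), giving Δλ_max = 2λ_C = 4.8526 pm.

Initial wavelength: λ₀ = hc/E₀ = 2.9890 pm
Maximum final wavelength: λ'_max = λ₀ + 2λ_C = 2.9890 + 4.8526 = 7.8416 pm
Minimum final energy: E'_min = hc/λ'_max = 158.1102 keV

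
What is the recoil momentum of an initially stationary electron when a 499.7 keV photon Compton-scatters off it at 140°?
3.4782e-22 kg·m/s

The electron is initially at rest, so by conservation of momentum:
p⃗_e = p⃗₀ − p⃗'  (incident photon momentum minus scattered photon momentum)

Photon momentum magnitudes (p = h/λ = E/c):
λ₀ = hc/E₀ = 2.4812 pm → p₀ = h/λ₀ = 2.6705e-22 kg·m/s
Δλ = λ_C(1 − cos 140°) = 4.2850 pm
λ' = 6.7661 pm → p' = h/λ' = 9.7930e-23 kg·m/s

The scattered photon makes angle θ = 140° with the incident direction, so by the law of cosines:
|p⃗_e|² = p₀² + p'² − 2p₀p'cos θ
|p⃗_e|² = (2.6705e-22)² + (9.7930e-23)² − 2·2.6705e-22·9.7930e-23·cos(140°)
|p⃗_e| = 3.4782e-22 kg·m/s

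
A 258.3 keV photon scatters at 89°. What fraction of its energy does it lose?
0.3318 (or 33.18%)

Calculate initial and final photon energies:

Initial: E₀ = 258.3 keV → λ₀ = 4.8000 pm
Compton shift: Δλ = 2.3840 pm
Final wavelength: λ' = 7.1840 pm
Final energy: E' = 172.5844 keV

Fractional energy loss:
(E₀ - E')/E₀ = (258.3000 - 172.5844)/258.3000
= 85.7156/258.3000
= 0.3318
= 33.18%

(Intermediate values are shown rounded; full precision is carried through to the final answer.)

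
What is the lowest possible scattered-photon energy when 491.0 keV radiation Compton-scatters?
168.0513 keV (at θ = 180°)

The scattered photon has minimum energy when its wavelength is maximum, i.e., when the Compton shift Δλ = λ_C(1 − cos θ) is maximum. This occurs at θ = 180° (backscattering), giving Δλ_max = 2λ_C = 4.8526 pm.

Initial wavelength: λ₀ = hc/E₀ = 2.5251 pm
Maximum final wavelength: λ'_max = λ₀ + 2λ_C = 2.5251 + 4.8526 = 7.3778 pm
Minimum final energy: E'_min = hc/λ'_max = 168.0513 keV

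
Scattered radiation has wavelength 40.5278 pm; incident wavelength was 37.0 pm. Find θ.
117.00°

First find the wavelength shift:
Δλ = λ' - λ = 40.5278 - 37.0 = 3.5278 pm

Using Δλ = λ_C(1 - cos θ), with λ_C = h/(m_e·c) ≈ 2.42631024 pm:
cos θ = 1 - Δλ/λ_C
cos θ = 1 - 3.5278/2.42631024
cos θ = -0.453977

θ = arccos(-0.453977)
θ = 117.00°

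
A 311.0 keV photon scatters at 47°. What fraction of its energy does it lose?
0.1622 (or 16.22%)

Calculate initial and final photon energies:

Initial: E₀ = 311.0 keV → λ₀ = 3.9866 pm
Compton shift: Δλ = 0.7716 pm
Final wavelength: λ' = 4.7582 pm
Final energy: E' = 260.5695 keV

Fractional energy loss:
(E₀ - E')/E₀ = (311.0000 - 260.5695)/311.0000
= 50.4305/311.0000
= 0.1622
= 16.22%

(Intermediate values are shown rounded; full precision is carried through to the final answer.)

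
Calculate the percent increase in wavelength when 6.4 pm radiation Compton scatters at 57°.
17.2632%

Calculate the Compton shift:
Δλ = λ_C(1 - cos(57°))
Δλ = 2.4263 × (1 - cos(57°))
Δλ = 2.4263 × 0.4554
Δλ = 1.1048 pm

Percentage change:
(Δλ/λ₀) × 100 = (1.1048/6.4) × 100
= 17.2632%

(Intermediate values are shown rounded; full precision is carried through to the final answer.)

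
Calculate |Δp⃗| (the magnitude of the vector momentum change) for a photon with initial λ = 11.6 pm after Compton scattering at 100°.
7.9222e-23 kg·m/s

Photon momentum magnitude is p = h/λ.

Initial momentum:
p₀ = h/λ = 6.6261e-34/1.1600e-11 = 5.7121e-23 kg·m/s

After scattering:
λ' = λ + Δλ = 11.6 + 2.8476 = 14.4476 pm
p' = h/λ' = 6.6261e-34/1.4448e-11 = 4.5863e-23 kg·m/s

Momentum is a vector; the scattered photon's direction makes angle θ = 100° with the incident direction. The magnitude of the vector change Δp⃗ = p⃗₀ − p⃗' is found from the law of cosines:
|Δp⃗|² = p₀² + p'² − 2p₀p'cos θ
|Δp⃗|² = (5.7121e-23)² + (4.5863e-23)² − 2·5.7121e-23·4.5863e-23·cos(100°)
|Δp⃗| = 7.9222e-23 kg·m/s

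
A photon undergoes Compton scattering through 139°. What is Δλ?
4.2575 pm

Using the Compton scattering formula:
Δλ = λ_C(1 - cos θ)

where λ_C = h/(m_e·c) ≈ 2.4263 pm is the Compton wavelength of an electron.

For θ = 139°:
cos(139°) = -0.7547
1 - cos(139°) = 1.7547

Δλ = 2.4263 × 1.7547
Δλ = 4.2575 pm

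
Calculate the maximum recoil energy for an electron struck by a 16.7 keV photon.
1.0246 keV

Maximum energy transfer occurs at θ = 180° (backscattering).

Initial photon: E₀ = 16.7 keV → λ₀ = 74.2420 pm

Maximum Compton shift (at 180°):
Δλ_max = 2λ_C = 2 × 2.4263 = 4.8526 pm

Final wavelength:
λ' = 74.2420 + 4.8526 = 79.0947 pm

Minimum photon energy (maximum energy to electron):
E'_min = hc/λ' = 15.6754 keV

Maximum electron kinetic energy:
K_max = E₀ - E'_min = 16.7000 - 15.6754 = 1.0246 keV

(Intermediate values are shown rounded; full precision is carried through to the final answer.)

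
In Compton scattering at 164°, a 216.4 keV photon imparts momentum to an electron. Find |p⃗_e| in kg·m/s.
1.7724e-22 kg·m/s

The electron is initially at rest, so by conservation of momentum:
p⃗_e = p⃗₀ − p⃗'  (incident photon momentum minus scattered photon momentum)

Photon momentum magnitudes (p = h/λ = E/c):
λ₀ = hc/E₀ = 5.7294 pm → p₀ = h/λ₀ = 1.1565e-22 kg·m/s
Δλ = λ_C(1 − cos 164°) = 4.7586 pm
λ' = 10.4880 pm → p' = h/λ' = 6.3177e-23 kg·m/s

The scattered photon makes angle θ = 164° with the incident direction, so by the law of cosines:
|p⃗_e|² = p₀² + p'² − 2p₀p'cos θ
|p⃗_e|² = (1.1565e-22)² + (6.3177e-23)² − 2·1.1565e-22·6.3177e-23·cos(164°)
|p⃗_e| = 1.7724e-22 kg·m/s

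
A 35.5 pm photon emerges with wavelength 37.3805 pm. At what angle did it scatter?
77.00°

First find the wavelength shift:
Δλ = λ' - λ = 37.3805 - 35.5 = 1.8805 pm

Using Δλ = λ_C(1 - cos θ), with λ_C = h/(m_e·c) ≈ 2.42631024 pm:
cos θ = 1 - Δλ/λ_C
cos θ = 1 - 1.8805/2.42631024
cos θ = 0.224955

θ = arccos(0.224955)
θ = 77.00°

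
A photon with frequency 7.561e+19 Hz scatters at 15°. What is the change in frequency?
1.544e+18 Hz (decrease)

Convert frequency to wavelength (c = 299792458 m/s):
λ₀ = c/f₀ = 299792458/7.561e+19 = 3.9649842e-12 m = 3.9650 pm

Calculate Compton shift:
Δλ = λ_C(1 - cos(15°)) = 0.0827 pm

Final wavelength:
λ' = λ₀ + Δλ = 3.9650 + 0.0827 = 4.0477 pm

Final frequency:
f' = c/λ' = 299792458/4.0476588e-12 = 7.4065645e+19 Hz

Frequency shift (decrease):
Δf = f₀ - f' = 7.561e+19 - 7.4065645e+19 = 1.544e+18 Hz

(Intermediate values are shown rounded; full precision is carried through to the final answer.)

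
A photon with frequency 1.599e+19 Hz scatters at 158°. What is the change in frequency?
3.192e+18 Hz (decrease)

Convert frequency to wavelength (c = 299792458 m/s):
λ₀ = c/f₀ = 299792458/1.599e+19 = 1.8748747e-11 m = 18.7487 pm

Calculate Compton shift:
Δλ = λ_C(1 - cos(158°)) = 4.6759 pm

Final wavelength:
λ' = λ₀ + Δλ = 18.7487 + 4.6759 = 23.4247 pm

Final frequency:
f' = c/λ' = 299792458/2.3424693e-11 = 1.2798138e+19 Hz

Frequency shift (decrease):
Δf = f₀ - f' = 1.599e+19 - 1.2798138e+19 = 3.192e+18 Hz

(Intermediate values are shown rounded; full precision is carried through to the final answer.)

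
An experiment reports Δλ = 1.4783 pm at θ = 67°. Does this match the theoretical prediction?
Yes, consistent

Calculate the expected shift for θ = 67°:

Δλ_expected = λ_C(1 - cos(67°))
Δλ_expected = 2.4263 × (1 - cos(67°))
Δλ_expected = 2.4263 × 0.6093
Δλ_expected = 1.4783 pm

Given shift: 1.4783 pm
Expected shift: 1.4783 pm
Difference: 0.0000 pm

The values match. This is consistent with Compton scattering at the stated angle.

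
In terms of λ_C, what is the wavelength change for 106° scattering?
1.2756 λ_C

The Compton shift formula is:
Δλ = λ_C(1 - cos θ)

Dividing both sides by λ_C:
Δλ/λ_C = 1 - cos θ

For θ = 106°:
Δλ/λ_C = 1 - cos(106°)
Δλ/λ_C = 1 - -0.2756
Δλ/λ_C = 1.2756

This means the shift is 1.2756 × λ_C = 3.0951 pm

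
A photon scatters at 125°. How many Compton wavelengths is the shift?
1.5736 λ_C

The Compton shift formula is:
Δλ = λ_C(1 - cos θ)

Dividing both sides by λ_C:
Δλ/λ_C = 1 - cos θ

For θ = 125°:
Δλ/λ_C = 1 - cos(125°)
Δλ/λ_C = 1 - -0.5736
Δλ/λ_C = 1.5736

This means the shift is 1.5736 × λ_C = 3.8180 pm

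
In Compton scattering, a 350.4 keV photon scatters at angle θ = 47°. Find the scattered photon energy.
287.6709 keV

First convert energy to wavelength:
λ = hc/E, with hc ≈ 1239.842 keV·pm (i.e. 1239.842 eV·nm)

For E = 350.4 keV = 350400 eV:
λ = 1239.842 keV·pm / 350.4 keV
λ = 3.5384 pm

Calculate the Compton shift:
Δλ = λ_C(1 - cos(47°)) = 2.4263 × 0.3180
Δλ = 0.7716 pm

Final wavelength:
λ' = 3.5384 + 0.7716 = 4.3099 pm

Final energy:
E' = hc/λ' = 1239.842 / 4.3099 = 287.6709 keV

(Intermediate values are shown rounded; full precision is carried through to the final answer.)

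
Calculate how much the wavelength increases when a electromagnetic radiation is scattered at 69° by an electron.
1.5568 pm

Using the Compton scattering formula:
Δλ = λ_C(1 - cos θ)

where λ_C = h/(m_e·c) ≈ 2.4263 pm is the Compton wavelength of an electron.

For θ = 69°:
cos(69°) = 0.3584
1 - cos(69°) = 0.6416

Δλ = 2.4263 × 0.6416
Δλ = 1.5568 pm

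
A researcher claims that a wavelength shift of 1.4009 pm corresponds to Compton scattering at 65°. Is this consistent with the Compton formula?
Yes, consistent

Calculate the expected shift for θ = 65°:

Δλ_expected = λ_C(1 - cos(65°))
Δλ_expected = 2.4263 × (1 - cos(65°))
Δλ_expected = 2.4263 × 0.5774
Δλ_expected = 1.4009 pm

Given shift: 1.4009 pm
Expected shift: 1.4009 pm
Difference: 0.0000 pm

The values match. This is consistent with Compton scattering at the stated angle.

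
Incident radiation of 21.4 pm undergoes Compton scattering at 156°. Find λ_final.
26.0429 pm

Using the Compton scattering formula:
λ' = λ + Δλ = λ + λ_C(1 - cos θ)

Given:
- Initial wavelength λ = 21.4 pm
- Scattering angle θ = 156°
- Compton wavelength λ_C ≈ 2.4263 pm

Calculate the shift:
Δλ = 2.4263 × (1 - cos(156°))
Δλ = 2.4263 × 1.9135
Δλ = 4.6429 pm

Final wavelength:
λ' = 21.4 + 4.6429 = 26.0429 pm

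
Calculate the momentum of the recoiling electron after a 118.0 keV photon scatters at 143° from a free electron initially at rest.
1.0223e-22 kg·m/s

The electron is initially at rest, so by conservation of momentum:
p⃗_e = p⃗₀ − p⃗'  (incident photon momentum minus scattered photon momentum)

Photon momentum magnitudes (p = h/λ = E/c):
λ₀ = hc/E₀ = 10.5071 pm → p₀ = h/λ₀ = 6.3063e-23 kg·m/s
Δλ = λ_C(1 − cos 143°) = 4.3640 pm
λ' = 14.8712 pm → p' = h/λ' = 4.4556e-23 kg·m/s

The scattered photon makes angle θ = 143° with the incident direction, so by the law of cosines:
|p⃗_e|² = p₀² + p'² − 2p₀p'cos θ
|p⃗_e|² = (6.3063e-23)² + (4.4556e-23)² − 2·6.3063e-23·4.4556e-23·cos(143°)
|p⃗_e| = 1.0223e-22 kg·m/s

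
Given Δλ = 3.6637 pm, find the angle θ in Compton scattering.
120.66°

From the Compton formula Δλ = λ_C(1 - cos θ), we can solve for θ:

cos θ = 1 - Δλ/λ_C

Given:
- Δλ = 3.6637 pm
- λ_C = h/(m_e·c) ≈ 2.42631024 pm

cos θ = 1 - 3.6637/2.42631024
cos θ = 1 - 1.509988
cos θ = -0.509988

θ = arccos(-0.509988)
θ = 120.66°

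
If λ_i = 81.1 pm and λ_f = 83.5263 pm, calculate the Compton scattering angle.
90.00°

First find the wavelength shift:
Δλ = λ' - λ = 83.5263 - 81.1 = 2.4263 pm

Using Δλ = λ_C(1 - cos θ), with λ_C = h/(m_e·c) ≈ 2.42631024 pm:
cos θ = 1 - Δλ/λ_C
cos θ = 1 - 2.4263/2.42631024
cos θ = 0.000004

θ = arccos(0.000004)
θ = 90.00°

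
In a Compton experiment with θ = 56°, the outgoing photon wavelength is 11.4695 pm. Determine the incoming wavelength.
10.4000 pm

From λ' = λ + Δλ, we have λ = λ' - Δλ

First calculate the Compton shift:
Δλ = λ_C(1 - cos θ)
Δλ = 2.4263 × (1 - cos(56°))
Δλ = 2.4263 × 0.4408
Δλ = 1.0695 pm

Initial wavelength:
λ = λ' - Δλ
λ = 11.4695 - 1.0695
λ = 10.4000 pm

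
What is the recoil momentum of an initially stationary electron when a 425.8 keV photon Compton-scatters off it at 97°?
2.6859e-22 kg·m/s

The electron is initially at rest, so by conservation of momentum:
p⃗_e = p⃗₀ − p⃗'  (incident photon momentum minus scattered photon momentum)

Photon momentum magnitudes (p = h/λ = E/c):
λ₀ = hc/E₀ = 2.9118 pm → p₀ = h/λ₀ = 2.2756e-22 kg·m/s
Δλ = λ_C(1 − cos 97°) = 2.7220 pm
λ' = 5.6338 pm → p' = h/λ' = 1.1761e-22 kg·m/s

The scattered photon makes angle θ = 97° with the incident direction, so by the law of cosines:
|p⃗_e|² = p₀² + p'² − 2p₀p'cos θ
|p⃗_e|² = (2.2756e-22)² + (1.1761e-22)² − 2·2.2756e-22·1.1761e-22·cos(97°)
|p⃗_e| = 2.6859e-22 kg·m/s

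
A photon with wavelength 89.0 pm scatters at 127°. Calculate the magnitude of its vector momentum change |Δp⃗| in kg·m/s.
1.3048e-23 kg·m/s

Photon momentum magnitude is p = h/λ.

Initial momentum:
p₀ = h/λ = 6.6261e-34/8.9000e-11 = 7.4450e-24 kg·m/s

After scattering:
λ' = λ + Δλ = 89.0 + 3.8865 = 92.8865 pm
p' = h/λ' = 6.6261e-34/9.2887e-11 = 7.1335e-24 kg·m/s

Momentum is a vector; the scattered photon's direction makes angle θ = 127° with the incident direction. The magnitude of the vector change Δp⃗ = p⃗₀ − p⃗' is found from the law of cosines:
|Δp⃗|² = p₀² + p'² − 2p₀p'cos θ
|Δp⃗|² = (7.4450e-24)² + (7.1335e-24)² − 2·7.4450e-24·7.1335e-24·cos(127°)
|Δp⃗| = 1.3048e-23 kg·m/s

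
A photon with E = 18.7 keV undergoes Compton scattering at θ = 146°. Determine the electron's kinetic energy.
1.1731 keV

By energy conservation: K_e = E_initial - E_final

First find the scattered photon energy:
Initial wavelength: λ = hc/E = 66.3017 pm
Compton shift: Δλ = λ_C(1 - cos(146°)) = 4.4378 pm
Final wavelength: λ' = 66.3017 + 4.4378 = 70.7395 pm
Final photon energy: E' = hc/λ' = 17.5269 keV

Electron kinetic energy:
K_e = E - E' = 18.7000 - 17.5269 = 1.1731 keV

(Intermediate values are shown rounded; full precision is carried through to the final answer.)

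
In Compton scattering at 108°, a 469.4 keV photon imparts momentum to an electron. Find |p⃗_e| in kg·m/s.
3.0588e-22 kg·m/s

The electron is initially at rest, so by conservation of momentum:
p⃗_e = p⃗₀ − p⃗'  (incident photon momentum minus scattered photon momentum)

Photon momentum magnitudes (p = h/λ = E/c):
λ₀ = hc/E₀ = 2.6413 pm → p₀ = h/λ₀ = 2.5086e-22 kg·m/s
Δλ = λ_C(1 − cos 108°) = 3.1761 pm
λ' = 5.8174 pm → p' = h/λ' = 1.1390e-22 kg·m/s

The scattered photon makes angle θ = 108° with the incident direction, so by the law of cosines:
|p⃗_e|² = p₀² + p'² − 2p₀p'cos θ
|p⃗_e|² = (2.5086e-22)² + (1.1390e-22)² − 2·2.5086e-22·1.1390e-22·cos(108°)
|p⃗_e| = 3.0588e-22 kg·m/s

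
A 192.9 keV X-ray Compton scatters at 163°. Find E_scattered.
110.9579 keV

First convert energy to wavelength:
λ = hc/E, with hc ≈ 1239.842 keV·pm (i.e. 1239.842 eV·nm)

For E = 192.9 keV = 192900 eV:
λ = 1239.842 keV·pm / 192.9 keV
λ = 6.4274 pm

Calculate the Compton shift:
Δλ = λ_C(1 - cos(163°)) = 2.4263 × 1.9563
Δλ = 4.7466 pm

Final wavelength:
λ' = 6.4274 + 4.7466 = 11.1740 pm

Final energy:
E' = hc/λ' = 1239.842 / 11.1740 = 110.9579 keV

(Intermediate values are shown rounded; full precision is carried through to the final answer.)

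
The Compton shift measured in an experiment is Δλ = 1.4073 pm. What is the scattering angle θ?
65.17°

From the Compton formula Δλ = λ_C(1 - cos θ), we can solve for θ:

cos θ = 1 - Δλ/λ_C

Given:
- Δλ = 1.4073 pm
- λ_C = h/(m_e·c) ≈ 2.42631024 pm

cos θ = 1 - 1.4073/2.42631024
cos θ = 1 - 0.580017
cos θ = 0.419983

θ = arccos(0.419983)
θ = 65.17°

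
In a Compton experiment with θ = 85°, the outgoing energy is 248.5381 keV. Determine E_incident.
447.0000 keV

Convert final energy to wavelength (hc ≈ 1239.842 keV·pm):
λ' = hc/E' = 1239.842 / 248.5381 = 4.9885 pm

Calculate the Compton shift:
Δλ = λ_C(1 - cos(85°))
Δλ = 2.4263 × (1 - cos(85°))
Δλ = 2.2148 pm

Initial wavelength:
λ = λ' - Δλ = 4.9885 - 2.2148 = 2.7737 pm

Initial energy:
E = hc/λ = 1239.842 / 2.7737 = 447.0000 keV

(Intermediate values are shown rounded; full precision is carried through to the final answer.)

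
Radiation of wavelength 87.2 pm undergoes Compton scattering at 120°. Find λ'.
90.8395 pm

Using the Compton formula: λ' = λ + λ_C(1 − cos θ)

For θ = 120°, cos θ = -1/2 (exact) = -0.5000, so:
1 − cos 120° = 1 − (-1/2) = 1.5000

Δλ = λ_C × 1.5000 = 2.4263 × 1.5000 = 3.6395 pm

λ' = 87.2 + 3.6395 = 90.8395 pm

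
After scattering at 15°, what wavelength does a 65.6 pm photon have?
65.6827 pm

Using the Compton scattering formula:
λ' = λ + Δλ = λ + λ_C(1 - cos θ)

Given:
- Initial wavelength λ = 65.6 pm
- Scattering angle θ = 15°
- Compton wavelength λ_C ≈ 2.4263 pm

Calculate the shift:
Δλ = 2.4263 × (1 - cos(15°))
Δλ = 2.4263 × 0.0341
Δλ = 0.0827 pm

Final wavelength:
λ' = 65.6 + 0.0827 = 65.6827 pm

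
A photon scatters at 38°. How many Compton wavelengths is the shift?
0.2120 λ_C

The Compton shift formula is:
Δλ = λ_C(1 - cos θ)

Dividing both sides by λ_C:
Δλ/λ_C = 1 - cos θ

For θ = 38°:
Δλ/λ_C = 1 - cos(38°)
Δλ/λ_C = 1 - 0.7880
Δλ/λ_C = 0.2120

This means the shift is 0.2120 × λ_C = 0.5144 pm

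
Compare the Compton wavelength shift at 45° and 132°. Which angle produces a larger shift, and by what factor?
132° produces the larger shift by a factor of 5.699

Calculate both shifts using Δλ = λ_C(1 - cos θ):

For θ₁ = 45°:
Δλ₁ = 2.4263 × (1 - cos(45°))
Δλ₁ = 2.4263 × 0.2929
Δλ₁ = 0.7106 pm

For θ₂ = 132°:
Δλ₂ = 2.4263 × (1 - cos(132°))
Δλ₂ = 2.4263 × 1.6691
Δλ₂ = 4.0498 pm

The 132° angle produces the larger shift.
Ratio: 4.0498/0.7106 = 5.699

(Intermediate values are shown rounded; full precision is carried through to the final answer.)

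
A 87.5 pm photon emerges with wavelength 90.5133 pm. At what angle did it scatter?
104.00°

First find the wavelength shift:
Δλ = λ' - λ = 90.5133 - 87.5 = 3.0133 pm

Using Δλ = λ_C(1 - cos θ), with λ_C = h/(m_e·c) ≈ 2.42631024 pm:
cos θ = 1 - Δλ/λ_C
cos θ = 1 - 3.0133/2.42631024
cos θ = -0.241927

θ = arccos(-0.241927)
θ = 104.00°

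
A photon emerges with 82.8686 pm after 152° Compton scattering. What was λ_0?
78.3000 pm

From λ' = λ + Δλ, we have λ = λ' - Δλ

First calculate the Compton shift:
Δλ = λ_C(1 - cos θ)
Δλ = 2.4263 × (1 - cos(152°))
Δλ = 2.4263 × 1.8829
Δλ = 4.5686 pm

Initial wavelength:
λ = λ' - Δλ
λ = 82.8686 - 4.5686
λ = 78.3000 pm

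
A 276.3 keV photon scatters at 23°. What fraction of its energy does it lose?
0.0412 (or 4.12%)

Calculate initial and final photon energies:

Initial: E₀ = 276.3 keV → λ₀ = 4.4873 pm
Compton shift: Δλ = 0.1929 pm
Final wavelength: λ' = 4.6802 pm
Final energy: E' = 264.9131 keV

Fractional energy loss:
(E₀ - E')/E₀ = (276.3000 - 264.9131)/276.3000
= 11.3869/276.3000
= 0.0412
= 4.12%

(Intermediate values are shown rounded; full precision is carried through to the final answer.)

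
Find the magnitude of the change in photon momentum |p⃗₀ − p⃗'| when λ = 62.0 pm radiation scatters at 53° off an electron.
9.4652e-24 kg·m/s

Photon momentum magnitude is p = h/λ.

Initial momentum:
p₀ = h/λ = 6.6261e-34/6.2000e-11 = 1.0687e-23 kg·m/s

After scattering:
λ' = λ + Δλ = 62.0 + 0.9661 = 62.9661 pm
p' = h/λ' = 6.6261e-34/6.2966e-11 = 1.0523e-23 kg·m/s

Momentum is a vector; the scattered photon's direction makes angle θ = 53° with the incident direction. The magnitude of the vector change Δp⃗ = p⃗₀ − p⃗' is found from the law of cosines:
|Δp⃗|² = p₀² + p'² − 2p₀p'cos θ
|Δp⃗|² = (1.0687e-23)² + (1.0523e-23)² − 2·1.0687e-23·1.0523e-23·cos(53°)
|Δp⃗| = 9.4652e-24 kg·m/s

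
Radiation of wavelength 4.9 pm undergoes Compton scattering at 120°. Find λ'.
8.5395 pm

Using the Compton formula: λ' = λ + λ_C(1 − cos θ)

For θ = 120°, cos θ = -1/2 (exact) = -0.5000, so:
1 − cos 120° = 1 − (-1/2) = 1.5000

Δλ = λ_C × 1.5000 = 2.4263 × 1.5000 = 3.6395 pm

λ' = 4.9 + 3.6395 = 8.5395 pm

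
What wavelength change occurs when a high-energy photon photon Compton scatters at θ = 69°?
1.5568 pm

Using the Compton scattering formula:
Δλ = λ_C(1 - cos θ)

where λ_C = h/(m_e·c) ≈ 2.4263 pm is the Compton wavelength of an electron.

For θ = 69°:
cos(69°) = 0.3584
1 - cos(69°) = 0.6416

Δλ = 2.4263 × 0.6416
Δλ = 1.5568 pm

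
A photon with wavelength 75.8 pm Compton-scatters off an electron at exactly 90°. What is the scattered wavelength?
78.2263 pm

Using the Compton formula: λ' = λ + λ_C(1 − cos θ)

For θ = 90°, cos θ = 0 (exact) = 0.0000, so:
1 − cos 90° = 1 − (0) = 1.0000

Δλ = λ_C × 1.0000 = 2.4263 × 1.0000 = 2.4263 pm

λ' = 75.8 + 2.4263 = 78.2263 pm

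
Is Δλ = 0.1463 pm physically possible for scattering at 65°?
No, inconsistent

Calculate the expected shift for θ = 65°:

Δλ_expected = λ_C(1 - cos(65°))
Δλ_expected = 2.4263 × (1 - cos(65°))
Δλ_expected = 2.4263 × 0.5774
Δλ_expected = 1.4009 pm

Given shift: 0.1463 pm
Expected shift: 1.4009 pm
Difference: 1.2546 pm

The values do not match. The given shift corresponds to θ ≈ 20.0°, not 65°.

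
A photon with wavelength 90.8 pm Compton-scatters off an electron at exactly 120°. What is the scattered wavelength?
94.4395 pm

Using the Compton formula: λ' = λ + λ_C(1 − cos θ)

For θ = 120°, cos θ = -1/2 (exact) = -0.5000, so:
1 − cos 120° = 1 − (-1/2) = 1.5000

Δλ = λ_C × 1.5000 = 2.4263 × 1.5000 = 3.6395 pm

λ' = 90.8 + 3.6395 = 94.4395 pm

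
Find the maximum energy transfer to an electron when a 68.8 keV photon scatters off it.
14.5959 keV

Maximum energy transfer occurs at θ = 180° (backscattering).

Initial photon: E₀ = 68.8 keV → λ₀ = 18.0210 pm

Maximum Compton shift (at 180°):
Δλ_max = 2λ_C = 2 × 2.4263 = 4.8526 pm

Final wavelength:
λ' = 18.0210 + 4.8526 = 22.8736 pm

Minimum photon energy (maximum energy to electron):
E'_min = hc/λ' = 54.2041 keV

Maximum electron kinetic energy:
K_max = E₀ - E'_min = 68.8000 - 54.2041 = 14.5959 keV

(Intermediate values are shown rounded; full precision is carried through to the final answer.)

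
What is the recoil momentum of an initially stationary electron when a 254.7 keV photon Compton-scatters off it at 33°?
7.5073e-23 kg·m/s

The electron is initially at rest, so by conservation of momentum:
p⃗_e = p⃗₀ − p⃗'  (incident photon momentum minus scattered photon momentum)

Photon momentum magnitudes (p = h/λ = E/c):
λ₀ = hc/E₀ = 4.8679 pm → p₀ = h/λ₀ = 1.3612e-22 kg·m/s
Δλ = λ_C(1 − cos 33°) = 0.3914 pm
λ' = 5.2593 pm → p' = h/λ' = 1.2599e-22 kg·m/s

The scattered photon makes angle θ = 33° with the incident direction, so by the law of cosines:
|p⃗_e|² = p₀² + p'² − 2p₀p'cos θ
|p⃗_e|² = (1.3612e-22)² + (1.2599e-22)² − 2·1.3612e-22·1.2599e-22·cos(33°)
|p⃗_e| = 7.5073e-23 kg·m/s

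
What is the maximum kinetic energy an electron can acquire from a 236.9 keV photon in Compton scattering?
113.9758 keV

Maximum energy transfer occurs at θ = 180° (backscattering).

Initial photon: E₀ = 236.9 keV → λ₀ = 5.2336 pm

Maximum Compton shift (at 180°):
Δλ_max = 2λ_C = 2 × 2.4263 = 4.8526 pm

Final wavelength:
λ' = 5.2336 + 4.8526 = 10.0862 pm

Minimum photon energy (maximum energy to electron):
E'_min = hc/λ' = 122.9242 keV

Maximum electron kinetic energy:
K_max = E₀ - E'_min = 236.9000 - 122.9242 = 113.9758 keV

(Intermediate values are shown rounded; full precision is carried through to the final answer.)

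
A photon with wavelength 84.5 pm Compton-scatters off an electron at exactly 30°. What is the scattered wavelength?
84.8251 pm

Using the Compton formula: λ' = λ + λ_C(1 − cos θ)

For θ = 30°, cos θ = √3/2 (exact) ≈ 0.8660, so:
1 − cos 30° = 1 − (√3/2) ≈ 0.1340

Δλ = λ_C × 0.1340 = 2.4263 × 0.1340 = 0.3251 pm

λ' = 84.5 + 0.3251 = 84.8251 pm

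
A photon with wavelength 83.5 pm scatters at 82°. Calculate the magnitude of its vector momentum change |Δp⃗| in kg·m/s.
1.0286e-23 kg·m/s

Photon momentum magnitude is p = h/λ.

Initial momentum:
p₀ = h/λ = 6.6261e-34/8.3500e-11 = 7.9354e-24 kg·m/s

After scattering:
λ' = λ + Δλ = 83.5 + 2.0886 = 85.5886 pm
p' = h/λ' = 6.6261e-34/8.5589e-11 = 7.7418e-24 kg·m/s

Momentum is a vector; the scattered photon's direction makes angle θ = 82° with the incident direction. The magnitude of the vector change Δp⃗ = p⃗₀ − p⃗' is found from the law of cosines:
|Δp⃗|² = p₀² + p'² − 2p₀p'cos θ
|Δp⃗|² = (7.9354e-24)² + (7.7418e-24)² − 2·7.9354e-24·7.7418e-24·cos(82°)
|Δp⃗| = 1.0286e-23 kg·m/s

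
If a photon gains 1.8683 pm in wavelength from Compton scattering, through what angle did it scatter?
76.70°

From the Compton formula Δλ = λ_C(1 - cos θ), we can solve for θ:

cos θ = 1 - Δλ/λ_C

Given:
- Δλ = 1.8683 pm
- λ_C = h/(m_e·c) ≈ 2.42631024 pm

cos θ = 1 - 1.8683/2.42631024
cos θ = 1 - 0.770017
cos θ = 0.229983

θ = arccos(0.229983)
θ = 76.70°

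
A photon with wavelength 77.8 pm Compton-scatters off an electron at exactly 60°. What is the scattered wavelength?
79.0132 pm

Using the Compton formula: λ' = λ + λ_C(1 − cos θ)

For θ = 60°, cos θ = 1/2 (exact) = 0.5000, so:
1 − cos 60° = 1 − (1/2) = 0.5000

Δλ = λ_C × 0.5000 = 2.4263 × 0.5000 = 1.2132 pm

λ' = 77.8 + 1.2132 = 79.0132 pm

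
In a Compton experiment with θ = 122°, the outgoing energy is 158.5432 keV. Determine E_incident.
301.8001 keV

Convert final energy to wavelength (hc ≈ 1239.842 keV·pm):
λ' = hc/E' = 1239.842 / 158.5432 = 7.8202 pm

Calculate the Compton shift:
Δλ = λ_C(1 - cos(122°))
Δλ = 2.4263 × (1 - cos(122°))
Δλ = 3.7121 pm

Initial wavelength:
λ = λ' - Δλ = 7.8202 - 3.7121 = 4.1082 pm

Initial energy:
E = hc/λ = 1239.842 / 4.1082 = 301.8001 keV

(Intermediate values are shown rounded; full precision is carried through to the final answer.)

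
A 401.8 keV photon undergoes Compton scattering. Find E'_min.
156.1840 keV (at θ = 180°)

The scattered photon has minimum energy when its wavelength is maximum, i.e., when the Compton shift Δλ = λ_C(1 − cos θ) is maximum. This occurs at θ = 180° (backscattering), giving Δλ_max = 2λ_C = 4.8526 pm.

Initial wavelength: λ₀ = hc/E₀ = 3.0857 pm
Maximum final wavelength: λ'_max = λ₀ + 2λ_C = 3.0857 + 4.8526 = 7.9383 pm
Minimum final energy: E'_min = hc/λ'_max = 156.1840 keV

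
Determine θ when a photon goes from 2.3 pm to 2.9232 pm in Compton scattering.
42.00°

First find the wavelength shift:
Δλ = λ' - λ = 2.9232 - 2.3 = 0.6232 pm

Using Δλ = λ_C(1 - cos θ), with λ_C = h/(m_e·c) ≈ 2.42631024 pm:
cos θ = 1 - Δλ/λ_C
cos θ = 1 - 0.6232/2.42631024
cos θ = 0.743149

θ = arccos(0.743149)
θ = 42.00°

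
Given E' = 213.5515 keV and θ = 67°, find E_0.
286.5000 keV

Convert final energy to wavelength (hc ≈ 1239.842 keV·pm):
λ' = hc/E' = 1239.842 / 213.5515 = 5.8058 pm

Calculate the Compton shift:
Δλ = λ_C(1 - cos(67°))
Δλ = 2.4263 × (1 - cos(67°))
Δλ = 1.4783 pm

Initial wavelength:
λ = λ' - Δλ = 5.8058 - 1.4783 = 4.3275 pm

Initial energy:
E = hc/λ = 1239.842 / 4.3275 = 286.5000 keV

(Intermediate values are shown rounded; full precision is carried through to the final answer.)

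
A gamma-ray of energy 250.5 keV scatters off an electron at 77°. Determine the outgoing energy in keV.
181.5294 keV

First convert energy to wavelength:
λ = hc/E, with hc ≈ 1239.842 keV·pm (i.e. 1239.842 eV·nm)

For E = 250.5 keV = 250500 eV:
λ = 1239.842 keV·pm / 250.5 keV
λ = 4.9495 pm

Calculate the Compton shift:
Δλ = λ_C(1 - cos(77°)) = 2.4263 × 0.7750
Δλ = 1.8805 pm

Final wavelength:
λ' = 4.9495 + 1.8805 = 6.8300 pm

Final energy:
E' = hc/λ' = 1239.842 / 6.8300 = 181.5294 keV

(Intermediate values are shown rounded; full precision is carried through to the final answer.)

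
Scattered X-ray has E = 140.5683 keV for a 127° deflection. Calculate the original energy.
251.3001 keV

Convert final energy to wavelength (hc ≈ 1239.842 keV·pm):
λ' = hc/E' = 1239.842 / 140.5683 = 8.8202 pm

Calculate the Compton shift:
Δλ = λ_C(1 - cos(127°))
Δλ = 2.4263 × (1 - cos(127°))
Δλ = 3.8865 pm

Initial wavelength:
λ = λ' - Δλ = 8.8202 - 3.8865 = 4.9337 pm

Initial energy:
E = hc/λ = 1239.842 / 4.9337 = 251.3001 keV

(Intermediate values are shown rounded; full precision is carried through to the final answer.)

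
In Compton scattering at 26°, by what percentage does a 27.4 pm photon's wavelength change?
0.8962%

Calculate the Compton shift:
Δλ = λ_C(1 - cos(26°))
Δλ = 2.4263 × (1 - cos(26°))
Δλ = 2.4263 × 0.1012
Δλ = 0.2456 pm

Percentage change:
(Δλ/λ₀) × 100 = (0.2456/27.4) × 100
= 0.8962%

(Intermediate values are shown rounded; full precision is carried through to the final answer.)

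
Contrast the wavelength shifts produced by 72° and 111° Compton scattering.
111° produces the larger shift by a factor of 1.966

Calculate both shifts using Δλ = λ_C(1 - cos θ):

For θ₁ = 72°:
Δλ₁ = 2.4263 × (1 - cos(72°))
Δλ₁ = 2.4263 × 0.6910
Δλ₁ = 1.6765 pm

For θ₂ = 111°:
Δλ₂ = 2.4263 × (1 - cos(111°))
Δλ₂ = 2.4263 × 1.3584
Δλ₂ = 3.2958 pm

The 111° angle produces the larger shift.
Ratio: 3.2958/1.6765 = 1.966

(Intermediate values are shown rounded; full precision is carried through to the final answer.)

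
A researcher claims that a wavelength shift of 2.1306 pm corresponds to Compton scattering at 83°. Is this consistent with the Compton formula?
Yes, consistent

Calculate the expected shift for θ = 83°:

Δλ_expected = λ_C(1 - cos(83°))
Δλ_expected = 2.4263 × (1 - cos(83°))
Δλ_expected = 2.4263 × 0.8781
Δλ_expected = 2.1306 pm

Given shift: 2.1306 pm
Expected shift: 2.1306 pm
Difference: 0.0000 pm

The values match. This is consistent with Compton scattering at the stated angle.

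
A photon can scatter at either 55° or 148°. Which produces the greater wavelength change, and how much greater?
148° produces the larger shift by a factor of 4.334

Calculate both shifts using Δλ = λ_C(1 - cos θ):

For θ₁ = 55°:
Δλ₁ = 2.4263 × (1 - cos(55°))
Δλ₁ = 2.4263 × 0.4264
Δλ₁ = 1.0346 pm

For θ₂ = 148°:
Δλ₂ = 2.4263 × (1 - cos(148°))
Δλ₂ = 2.4263 × 1.8480
Δλ₂ = 4.4839 pm

The 148° angle produces the larger shift.
Ratio: 4.4839/1.0346 = 4.334

(Intermediate values are shown rounded; full precision is carried through to the final answer.)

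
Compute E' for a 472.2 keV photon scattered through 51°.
351.7227 keV

First convert energy to wavelength:
λ = hc/E, with hc ≈ 1239.842 keV·pm (i.e. 1239.842 eV·nm)

For E = 472.2 keV = 472200 eV:
λ = 1239.842 keV·pm / 472.2 keV
λ = 2.6257 pm

Calculate the Compton shift:
Δλ = λ_C(1 - cos(51°)) = 2.4263 × 0.3707
Δλ = 0.8994 pm

Final wavelength:
λ' = 2.6257 + 0.8994 = 3.5251 pm

Final energy:
E' = hc/λ' = 1239.842 / 3.5251 = 351.7227 keV

(Intermediate values are shown rounded; full precision is carried through to the final answer.)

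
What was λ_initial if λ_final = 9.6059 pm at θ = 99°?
6.8000 pm

From λ' = λ + Δλ, we have λ = λ' - Δλ

First calculate the Compton shift:
Δλ = λ_C(1 - cos θ)
Δλ = 2.4263 × (1 - cos(99°))
Δλ = 2.4263 × 1.1564
Δλ = 2.8059 pm

Initial wavelength:
λ = λ' - Δλ
λ = 9.6059 - 2.8059
λ = 6.8000 pm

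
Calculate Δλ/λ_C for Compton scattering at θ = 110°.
1.3420 λ_C

The Compton shift formula is:
Δλ = λ_C(1 - cos θ)

Dividing both sides by λ_C:
Δλ/λ_C = 1 - cos θ

For θ = 110°:
Δλ/λ_C = 1 - cos(110°)
Δλ/λ_C = 1 - -0.3420
Δλ/λ_C = 1.3420

This means the shift is 1.3420 × λ_C = 3.2562 pm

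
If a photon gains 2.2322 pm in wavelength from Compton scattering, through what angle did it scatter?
85.41°

From the Compton formula Δλ = λ_C(1 - cos θ), we can solve for θ:

cos θ = 1 - Δλ/λ_C

Given:
- Δλ = 2.2322 pm
- λ_C = h/(m_e·c) ≈ 2.42631024 pm

cos θ = 1 - 2.2322/2.42631024
cos θ = 1 - 0.919998
cos θ = 0.080002

θ = arccos(0.080002)
θ = 85.41°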